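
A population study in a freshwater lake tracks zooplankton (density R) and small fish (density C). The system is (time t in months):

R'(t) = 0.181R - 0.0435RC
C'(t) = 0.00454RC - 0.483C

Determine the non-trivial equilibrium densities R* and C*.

R* ≈ 106, C* ≈ 4.16

Set dC/dt = 0 with C > 0: 0.00454R - 0.483 = 0, so R* = 0.483/0.00454 = 106.
Set dR/dt = 0 with R > 0: 0.181 - 0.0435C = 0, so C* = 0.181/0.0435 = 4.16.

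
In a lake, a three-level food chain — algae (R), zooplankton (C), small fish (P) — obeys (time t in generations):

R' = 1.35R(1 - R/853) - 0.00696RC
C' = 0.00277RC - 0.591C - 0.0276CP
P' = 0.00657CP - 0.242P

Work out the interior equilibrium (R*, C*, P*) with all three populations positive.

From dP/dt = 0: 0.00657C* = 0.242, so C* = 36.8.
From dR/dt = 0: 1.35(1 - R*/853) = 0.00696·36.8, giving R* = 853·(1 - 0.19) = 691.
From dC/dt = 0: 0.00277·691 - 0.591 = 0.0276P*, so P* = 1.32/0.0276 = 47.9.

R* ≈ 691, C* ≈ 36.8, P* ≈ 47.9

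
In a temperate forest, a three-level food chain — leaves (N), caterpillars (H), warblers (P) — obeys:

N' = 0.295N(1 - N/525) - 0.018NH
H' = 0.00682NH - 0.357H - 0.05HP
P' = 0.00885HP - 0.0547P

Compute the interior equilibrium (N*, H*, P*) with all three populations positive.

From dP/dt = 0: 0.00885H* = 0.0547, so H* = 6.18.
From dN/dt = 0: 0.295(1 - N*/525) = 0.018·6.18, giving N* = 525·(1 - 0.377) = 327.
From dH/dt = 0: 0.00682·327 - 0.357 = 0.05P*, so P* = 1.87/0.05 = 37.5.

N* ≈ 327, H* ≈ 6.18, P* ≈ 37.5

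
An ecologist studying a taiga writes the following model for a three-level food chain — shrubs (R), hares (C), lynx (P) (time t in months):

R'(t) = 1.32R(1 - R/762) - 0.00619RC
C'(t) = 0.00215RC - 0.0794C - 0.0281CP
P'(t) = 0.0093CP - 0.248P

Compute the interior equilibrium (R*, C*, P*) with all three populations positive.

From dP/dt = 0: 0.0093C* = 0.248, so C* = 26.7.
From dR/dt = 0: 1.32(1 - R*/762) = 0.00619·26.7, giving R* = 762·(1 - 0.125) = 667.
From dC/dt = 0: 0.00215·667 - 0.0794 = 0.0281P*, so P* = 1.35/0.0281 = 48.2.

R* ≈ 667, C* ≈ 26.7, P* ≈ 48.2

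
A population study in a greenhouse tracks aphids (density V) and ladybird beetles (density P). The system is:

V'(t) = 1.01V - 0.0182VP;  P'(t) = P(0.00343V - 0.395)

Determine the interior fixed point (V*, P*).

Set dP/dt = 0 with P > 0: 0.00343V - 0.395 = 0, so V* = 0.395/0.00343 = 115.
Set dV/dt = 0 with V > 0: 1.01 - 0.0182P = 0, so P* = 1.01/0.0182 = 55.5.

V* ≈ 115, P* ≈ 55.5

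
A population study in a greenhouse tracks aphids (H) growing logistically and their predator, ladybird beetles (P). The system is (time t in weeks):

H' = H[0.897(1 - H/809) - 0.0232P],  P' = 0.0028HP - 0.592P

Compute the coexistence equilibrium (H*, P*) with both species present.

H* ≈ 211, P* ≈ 28.6

From dP/dt = 0 with P > 0: 0.0028H* = 0.592, so H* = 211.
Substitute into dH/dt = 0: 0.897(1 - 211/809) = 0.0232P*.
The bracket is 0.739, giving P* = 0.663/0.0232 = 28.6.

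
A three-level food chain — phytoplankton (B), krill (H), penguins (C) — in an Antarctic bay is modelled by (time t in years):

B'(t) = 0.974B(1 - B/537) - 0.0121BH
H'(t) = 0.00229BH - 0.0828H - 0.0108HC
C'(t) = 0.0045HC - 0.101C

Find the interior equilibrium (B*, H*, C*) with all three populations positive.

From dC/dt = 0: 0.0045H* = 0.101, so H* = 22.4.
From dB/dt = 0: 0.974(1 - B*/537) = 0.0121·22.4, giving B* = 537·(1 - 0.279) = 387.
From dH/dt = 0: 0.00229·387 - 0.0828 = 0.0108C*, so C* = 0.804/0.0108 = 74.4.

B* ≈ 387, H* ≈ 22.4, C* ≈ 74.4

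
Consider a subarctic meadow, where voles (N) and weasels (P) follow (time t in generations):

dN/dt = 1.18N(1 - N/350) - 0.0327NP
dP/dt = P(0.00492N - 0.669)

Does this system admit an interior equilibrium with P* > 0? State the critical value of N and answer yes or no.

The predator equation gives dP/dt > 0 only when N > 0.669/0.00492 = 136.
Without the predator, N → K = 350. Since 350 > 136, the predator can invade and persist.

Threshold N = 136; K > 136, so yes, the predator persists.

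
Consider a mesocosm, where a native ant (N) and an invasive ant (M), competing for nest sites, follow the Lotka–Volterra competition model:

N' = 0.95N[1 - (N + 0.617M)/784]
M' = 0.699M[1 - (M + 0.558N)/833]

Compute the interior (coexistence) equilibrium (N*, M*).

N* ≈ 412, M* ≈ 603

Setting both brackets to zero gives the nullclines N + 0.617M = 784 and 0.558N + M = 833.
Substituting M = 833 - 0.558N into the first: N(1 - 0.617·0.558) = 784 - 0.617·833.
So N* = 270/0.656 = 412, and then M* = 833 - 0.558·412 = 603.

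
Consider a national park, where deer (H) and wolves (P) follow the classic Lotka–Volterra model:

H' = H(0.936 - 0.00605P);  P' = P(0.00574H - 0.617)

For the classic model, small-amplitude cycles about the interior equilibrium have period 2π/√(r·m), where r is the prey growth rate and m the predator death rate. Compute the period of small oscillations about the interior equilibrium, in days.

Here r = 0.936 and m = 0.617, so r·m = 0.578.
ω = √0.578 = 0.76 per day, hence T = 2π/ω ≈ 8.27 days.

T ≈ 8.27 days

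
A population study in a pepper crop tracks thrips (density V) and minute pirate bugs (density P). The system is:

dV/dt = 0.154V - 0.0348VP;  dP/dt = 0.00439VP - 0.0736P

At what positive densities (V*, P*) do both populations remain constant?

Set dP/dt = 0 with P > 0: 0.00439V - 0.0736 = 0, so V* = 0.0736/0.00439 = 16.8.
Set dV/dt = 0 with V > 0: 0.154 - 0.0348P = 0, so P* = 0.154/0.0348 = 4.43.

V* ≈ 16.8, P* ≈ 4.43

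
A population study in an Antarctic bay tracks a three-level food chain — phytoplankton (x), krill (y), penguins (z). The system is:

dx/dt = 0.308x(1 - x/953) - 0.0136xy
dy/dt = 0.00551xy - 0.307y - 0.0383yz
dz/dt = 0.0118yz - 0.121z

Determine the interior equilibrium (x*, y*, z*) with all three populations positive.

x* ≈ 521, y* ≈ 10.3, z* ≈ 67

From dz/dt = 0: 0.0118y* = 0.121, so y* = 10.3.
From dx/dt = 0: 0.308(1 - x*/953) = 0.0136·10.3, giving x* = 953·(1 - 0.453) = 521.
From dy/dt = 0: 0.00551·521 - 0.307 = 0.0383z*, so z* = 2.57/0.0383 = 67.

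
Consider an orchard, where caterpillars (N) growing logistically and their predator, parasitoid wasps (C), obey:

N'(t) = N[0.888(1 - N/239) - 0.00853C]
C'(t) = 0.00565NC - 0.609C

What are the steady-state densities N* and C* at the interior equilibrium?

From dC/dt = 0 with C > 0: 0.00565N* = 0.609, so N* = 108.
Substitute into dN/dt = 0: 0.888(1 - 108/239) = 0.00853C*.
The bracket is 0.549, giving C* = 0.488/0.00853 = 57.2.

N* ≈ 108, C* ≈ 57.2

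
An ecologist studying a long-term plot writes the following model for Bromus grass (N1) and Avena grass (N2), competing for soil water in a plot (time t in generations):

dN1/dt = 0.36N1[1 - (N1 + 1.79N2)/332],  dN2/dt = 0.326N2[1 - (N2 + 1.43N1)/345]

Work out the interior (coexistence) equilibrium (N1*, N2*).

Setting both brackets to zero gives the nullclines N1 + 1.79N2 = 332 and 1.43N1 + N2 = 345.
Substituting N2 = 345 - 1.43N1 into the first: N1(1 - 1.79·1.43) = 332 - 1.79·345.
So N1* = -286/-1.56 = 183, and then N2* = 345 - 1.43·183 = 83.2.

N1* ≈ 183, N2* ≈ 83.2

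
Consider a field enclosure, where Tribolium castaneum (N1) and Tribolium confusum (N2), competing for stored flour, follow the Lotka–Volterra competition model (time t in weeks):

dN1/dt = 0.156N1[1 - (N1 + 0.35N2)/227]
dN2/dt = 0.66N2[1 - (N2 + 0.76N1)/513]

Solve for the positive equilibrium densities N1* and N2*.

Setting both brackets to zero gives the nullclines N1 + 0.35N2 = 227 and 0.76N1 + N2 = 513.
Substituting N2 = 513 - 0.76N1 into the first: N1(1 - 0.35·0.76) = 227 - 0.35·513.
So N1* = 47.5/0.734 = 64.6, and then N2* = 513 - 0.76·64.6 = 464.

N1* ≈ 64.6, N2* ≈ 464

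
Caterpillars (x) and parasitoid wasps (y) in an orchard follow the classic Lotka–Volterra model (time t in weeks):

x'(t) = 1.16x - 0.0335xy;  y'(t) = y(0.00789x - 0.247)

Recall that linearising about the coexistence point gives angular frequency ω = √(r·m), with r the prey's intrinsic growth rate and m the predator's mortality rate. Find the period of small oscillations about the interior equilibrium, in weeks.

T ≈ 11.7 weeks

Here r = 1.16 and m = 0.247, so r·m = 0.287.
ω = √0.287 = 0.535 per week, hence T = 2π/ω ≈ 11.7 weeks.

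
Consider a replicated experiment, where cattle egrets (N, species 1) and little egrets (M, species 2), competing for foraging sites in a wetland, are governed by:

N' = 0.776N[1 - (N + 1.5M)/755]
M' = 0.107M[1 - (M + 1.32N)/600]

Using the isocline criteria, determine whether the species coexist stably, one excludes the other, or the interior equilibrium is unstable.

Compare the nullcline intercepts: K1/α12 = 755/1.5 = 503 < K2 = 600; K2/α21 = 600/1.32 = 455 < K1 = 755.
Since both are reversed, neither can invade when rare; the interior point is a saddle.

unstable coexistence (outcome depends on initial conditions)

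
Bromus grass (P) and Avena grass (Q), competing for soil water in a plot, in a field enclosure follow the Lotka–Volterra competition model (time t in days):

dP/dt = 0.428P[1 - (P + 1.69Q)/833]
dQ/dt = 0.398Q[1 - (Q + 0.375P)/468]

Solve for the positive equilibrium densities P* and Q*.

P* ≈ 115, Q* ≈ 425

Setting both brackets to zero gives the nullclines P + 1.69Q = 833 and 0.375P + Q = 468.
Substituting Q = 468 - 0.375P into the first: P(1 - 1.69·0.375) = 833 - 1.69·468.
So P* = 42.1/0.366 = 115, and then Q* = 468 - 0.375·115 = 425.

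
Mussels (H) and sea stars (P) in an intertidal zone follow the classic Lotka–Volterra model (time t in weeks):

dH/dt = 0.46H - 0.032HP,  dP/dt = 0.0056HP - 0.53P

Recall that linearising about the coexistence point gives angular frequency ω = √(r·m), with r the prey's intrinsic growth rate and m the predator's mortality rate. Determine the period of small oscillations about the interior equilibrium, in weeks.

Here r = 0.46 and m = 0.53, so r·m = 0.244.
ω = √0.244 = 0.494 per week, hence T = 2π/ω ≈ 12.7 weeks.

T ≈ 12.7 weeks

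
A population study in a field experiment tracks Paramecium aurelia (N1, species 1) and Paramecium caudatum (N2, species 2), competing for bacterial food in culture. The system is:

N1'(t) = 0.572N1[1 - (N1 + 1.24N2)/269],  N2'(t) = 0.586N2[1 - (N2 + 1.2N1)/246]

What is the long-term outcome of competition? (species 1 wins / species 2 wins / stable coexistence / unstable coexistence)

Compare the nullcline intercepts: K1/α12 = 269/1.24 = 217 < K2 = 246; K2/α21 = 246/1.2 = 205 < K1 = 269.
Since both are reversed, neither can invade when rare; the interior point is a saddle.

unstable coexistence (outcome depends on initial conditions)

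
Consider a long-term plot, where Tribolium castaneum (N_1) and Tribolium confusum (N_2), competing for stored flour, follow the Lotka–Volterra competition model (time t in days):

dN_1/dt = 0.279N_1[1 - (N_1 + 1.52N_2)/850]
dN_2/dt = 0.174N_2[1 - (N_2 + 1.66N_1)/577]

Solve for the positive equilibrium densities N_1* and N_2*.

Setting both brackets to zero gives the nullclines N_1 + 1.52N_2 = 850 and 1.66N_1 + N_2 = 577.
Substituting N_2 = 577 - 1.66N_1 into the first: N_1(1 - 1.52·1.66) = 850 - 1.52·577.
So N_1* = -27/-1.52 = 17.8, and then N_2* = 577 - 1.66·17.8 = 548.

N_1* ≈ 17.8, N_2* ≈ 548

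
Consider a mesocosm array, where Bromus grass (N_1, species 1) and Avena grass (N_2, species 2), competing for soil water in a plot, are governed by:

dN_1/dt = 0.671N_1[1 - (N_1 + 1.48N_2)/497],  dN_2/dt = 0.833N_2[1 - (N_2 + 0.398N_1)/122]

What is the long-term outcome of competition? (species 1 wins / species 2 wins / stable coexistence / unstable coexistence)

Compare the nullcline intercepts: K1/α12 = 497/1.48 = 336 > K2 = 122; K2/α21 = 122/0.398 = 307 < K1 = 497.
Since the inequalities point opposite ways, species 1 can invade but species 2 cannot.

species 1 excludes species 2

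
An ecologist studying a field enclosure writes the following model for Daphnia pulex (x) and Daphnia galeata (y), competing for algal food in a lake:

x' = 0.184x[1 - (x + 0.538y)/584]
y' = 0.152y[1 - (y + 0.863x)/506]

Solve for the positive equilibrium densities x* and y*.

x* ≈ 582, y* ≈ 3.75

Setting both brackets to zero gives the nullclines x + 0.538y = 584 and 0.863x + y = 506.
Substituting y = 506 - 0.863x into the first: x(1 - 0.538·0.863) = 584 - 0.538·506.
So x* = 312/0.536 = 582, and then y* = 506 - 0.863·582 = 3.75.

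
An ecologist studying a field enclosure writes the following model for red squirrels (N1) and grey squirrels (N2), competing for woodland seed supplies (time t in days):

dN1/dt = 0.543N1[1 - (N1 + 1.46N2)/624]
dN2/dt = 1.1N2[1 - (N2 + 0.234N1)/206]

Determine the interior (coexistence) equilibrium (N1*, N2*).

N1* ≈ 491, N2* ≈ 91.1

Setting both brackets to zero gives the nullclines N1 + 1.46N2 = 624 and 0.234N1 + N2 = 206.
Substituting N2 = 206 - 0.234N1 into the first: N1(1 - 1.46·0.234) = 624 - 1.46·206.
So N1* = 323/0.658 = 491, and then N2* = 206 - 0.234·491 = 91.1.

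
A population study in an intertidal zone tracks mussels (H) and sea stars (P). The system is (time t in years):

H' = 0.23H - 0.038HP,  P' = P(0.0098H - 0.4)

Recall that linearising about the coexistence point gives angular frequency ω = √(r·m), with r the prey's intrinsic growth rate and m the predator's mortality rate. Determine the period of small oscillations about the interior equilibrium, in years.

T ≈ 20.7 years

Here r = 0.23 and m = 0.4, so r·m = 0.092.
ω = √0.092 = 0.303 per year, hence T = 2π/ω ≈ 20.7 years.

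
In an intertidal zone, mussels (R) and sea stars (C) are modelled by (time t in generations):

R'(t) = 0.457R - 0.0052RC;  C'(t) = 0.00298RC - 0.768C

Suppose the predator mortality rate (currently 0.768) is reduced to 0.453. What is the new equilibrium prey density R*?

At the interior fixed point, setting dC/dt = 0 with C > 0 fixes R* = (predator death rate)/(RC coefficient) — independent of the other coefficients.
With the change, R* = 0.453/0.00298 = 152; it falls from 258.

R* ≈ 152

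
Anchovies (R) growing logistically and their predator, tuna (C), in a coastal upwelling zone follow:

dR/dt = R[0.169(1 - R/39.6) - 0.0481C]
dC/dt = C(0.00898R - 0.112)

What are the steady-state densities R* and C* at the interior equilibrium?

From dC/dt = 0 with C > 0: 0.00898R* = 0.112, so R* = 12.5.
Substitute into dR/dt = 0: 0.169(1 - 12.5/39.6) = 0.0481C*.
The bracket is 0.685, giving C* = 0.116/0.0481 = 2.41.

R* ≈ 12.5, C* ≈ 2.41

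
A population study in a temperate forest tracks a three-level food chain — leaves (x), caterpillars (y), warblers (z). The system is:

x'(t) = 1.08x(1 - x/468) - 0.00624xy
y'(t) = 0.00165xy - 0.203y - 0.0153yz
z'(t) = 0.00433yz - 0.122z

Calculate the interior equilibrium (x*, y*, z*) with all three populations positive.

From dz/dt = 0: 0.00433y* = 0.122, so y* = 28.2.
From dx/dt = 0: 1.08(1 - x*/468) = 0.00624·28.2, giving x* = 468·(1 - 0.163) = 392.
From dy/dt = 0: 0.00165·392 - 0.203 = 0.0153z*, so z* = 0.443/0.0153 = 29.

x* ≈ 392, y* ≈ 28.2, z* ≈ 29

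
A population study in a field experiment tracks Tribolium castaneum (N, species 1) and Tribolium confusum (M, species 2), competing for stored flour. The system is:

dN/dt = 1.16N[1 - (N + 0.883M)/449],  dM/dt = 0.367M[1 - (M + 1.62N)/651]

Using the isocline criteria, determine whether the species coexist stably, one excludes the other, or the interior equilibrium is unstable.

unstable coexistence (outcome depends on initial conditions)

Compare the nullcline intercepts: K1/α12 = 449/0.883 = 508 < K2 = 651; K2/α21 = 651/1.62 = 402 < K1 = 449.
Since both are reversed, neither can invade when rare; the interior point is a saddle.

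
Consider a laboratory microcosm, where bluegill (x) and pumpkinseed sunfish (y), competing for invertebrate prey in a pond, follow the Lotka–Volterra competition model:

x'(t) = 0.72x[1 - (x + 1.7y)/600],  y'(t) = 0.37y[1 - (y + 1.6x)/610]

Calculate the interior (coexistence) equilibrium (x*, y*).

x* ≈ 254, y* ≈ 203

Setting both brackets to zero gives the nullclines x + 1.7y = 600 and 1.6x + y = 610.
Substituting y = 610 - 1.6x into the first: x(1 - 1.7·1.6) = 600 - 1.7·610.
So x* = -437/-1.72 = 254, and then y* = 610 - 1.6·254 = 203.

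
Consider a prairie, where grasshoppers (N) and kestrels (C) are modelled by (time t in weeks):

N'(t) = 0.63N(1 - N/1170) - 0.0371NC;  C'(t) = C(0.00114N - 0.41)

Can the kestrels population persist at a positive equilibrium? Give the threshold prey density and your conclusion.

The predator equation gives dC/dt > 0 only when N > 0.41/0.00114 = 360.
Without the predator, N → K = 1170. Since 1170 > 360, the predator can invade and persist.

Threshold N = 360; K > 360, so yes, the predator persists.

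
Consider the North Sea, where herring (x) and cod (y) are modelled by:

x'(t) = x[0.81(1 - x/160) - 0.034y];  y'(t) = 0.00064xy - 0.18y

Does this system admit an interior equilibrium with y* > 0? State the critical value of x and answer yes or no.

Threshold x = 281; K < 281, so no, the predator goes extinct.

The predator equation gives dy/dt > 0 only when x > 0.18/0.00064 = 281.
Without the predator, x → K = 160. Since 160 < 281, the predator cannot invade.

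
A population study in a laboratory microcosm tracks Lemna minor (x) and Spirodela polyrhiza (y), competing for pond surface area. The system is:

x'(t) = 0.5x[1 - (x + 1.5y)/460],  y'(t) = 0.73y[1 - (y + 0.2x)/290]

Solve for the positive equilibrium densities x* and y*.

Setting both brackets to zero gives the nullclines x + 1.5y = 460 and 0.2x + y = 290.
Substituting y = 290 - 0.2x into the first: x(1 - 1.5·0.2) = 460 - 1.5·290.
So x* = 25/0.7 = 35.7, and then y* = 290 - 0.2·35.7 = 283.

x* ≈ 35.7, y* ≈ 283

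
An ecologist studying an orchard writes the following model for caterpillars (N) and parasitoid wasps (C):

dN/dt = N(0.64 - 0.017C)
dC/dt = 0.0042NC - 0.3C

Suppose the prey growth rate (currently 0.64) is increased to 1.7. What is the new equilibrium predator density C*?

At the interior fixed point, setting dN/dt = 0 with N > 0 fixes C* = (prey growth rate)/(NC coefficient) — independent of the other coefficients.
With the change, C* = 1.7/0.017 = 100; it rises from 37.6.

C* ≈ 100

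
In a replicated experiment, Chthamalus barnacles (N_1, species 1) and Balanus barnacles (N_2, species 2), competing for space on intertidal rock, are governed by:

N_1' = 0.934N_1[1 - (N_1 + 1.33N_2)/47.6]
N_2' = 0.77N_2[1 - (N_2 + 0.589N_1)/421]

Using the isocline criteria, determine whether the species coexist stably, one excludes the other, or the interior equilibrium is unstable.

species 2 excludes species 1

Compare the nullcline intercepts: K1/α12 = 47.6/1.33 = 35.8 < K2 = 421; K2/α21 = 421/0.589 = 715 > K1 = 47.6.
Since the inequalities point opposite ways, species 2 can invade but species 1 cannot.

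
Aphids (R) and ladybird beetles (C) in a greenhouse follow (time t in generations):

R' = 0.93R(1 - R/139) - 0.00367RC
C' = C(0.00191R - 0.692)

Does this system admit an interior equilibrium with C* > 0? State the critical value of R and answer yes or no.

Threshold R = 362; K < 362, so no, the predator goes extinct.

The predator equation gives dC/dt > 0 only when R > 0.692/0.00191 = 362.
Without the predator, R → K = 139. Since 139 < 362, the predator cannot invade.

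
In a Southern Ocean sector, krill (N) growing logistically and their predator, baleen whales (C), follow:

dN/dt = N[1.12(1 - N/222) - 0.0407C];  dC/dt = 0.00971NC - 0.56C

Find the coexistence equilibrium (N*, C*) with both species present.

N* ≈ 57.7, C* ≈ 20.4

From dC/dt = 0 with C > 0: 0.00971N* = 0.56, so N* = 57.7.
Substitute into dN/dt = 0: 1.12(1 - 57.7/222) = 0.0407C*.
The bracket is 0.74, giving C* = 0.829/0.0407 = 20.4.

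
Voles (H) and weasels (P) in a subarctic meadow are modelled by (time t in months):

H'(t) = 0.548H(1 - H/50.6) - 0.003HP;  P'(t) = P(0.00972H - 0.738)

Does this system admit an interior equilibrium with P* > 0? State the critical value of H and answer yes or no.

Threshold H = 75.9; K < 75.9, so no, the predator goes extinct.

The predator equation gives dP/dt > 0 only when H > 0.738/0.00972 = 75.9.
Without the predator, H → K = 50.6. Since 50.6 < 75.9, the predator cannot invade.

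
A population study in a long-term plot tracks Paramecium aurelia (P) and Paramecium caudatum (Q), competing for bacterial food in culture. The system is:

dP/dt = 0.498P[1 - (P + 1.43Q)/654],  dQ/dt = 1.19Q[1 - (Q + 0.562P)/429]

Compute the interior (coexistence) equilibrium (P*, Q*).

Setting both brackets to zero gives the nullclines P + 1.43Q = 654 and 0.562P + Q = 429.
Substituting Q = 429 - 0.562P into the first: P(1 - 1.43·0.562) = 654 - 1.43·429.
So P* = 40.5/0.196 = 206, and then Q* = 429 - 0.562·206 = 313.

P* ≈ 206, Q* ≈ 313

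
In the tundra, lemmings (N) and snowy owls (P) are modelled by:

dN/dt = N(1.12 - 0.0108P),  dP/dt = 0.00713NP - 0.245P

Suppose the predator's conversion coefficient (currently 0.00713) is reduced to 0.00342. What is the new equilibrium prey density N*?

N* ≈ 71.6

At the interior fixed point, setting dP/dt = 0 with P > 0 fixes N* = (predator death rate)/(NP coefficient) — independent of the other coefficients.
With the change, N* = 0.245/0.00342 = 71.6; it rises from 34.4.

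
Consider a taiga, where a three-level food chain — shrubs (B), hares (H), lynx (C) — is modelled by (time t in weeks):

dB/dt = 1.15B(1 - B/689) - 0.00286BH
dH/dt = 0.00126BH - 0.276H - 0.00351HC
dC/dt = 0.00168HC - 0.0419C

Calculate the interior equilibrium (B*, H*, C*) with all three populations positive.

B* ≈ 646, H* ≈ 24.9, C* ≈ 153

From dC/dt = 0: 0.00168H* = 0.0419, so H* = 24.9.
From dB/dt = 0: 1.15(1 - B*/689) = 0.00286·24.9, giving B* = 689·(1 - 0.062) = 646.
From dH/dt = 0: 0.00126·646 - 0.276 = 0.00351C*, so C* = 0.538/0.00351 = 153.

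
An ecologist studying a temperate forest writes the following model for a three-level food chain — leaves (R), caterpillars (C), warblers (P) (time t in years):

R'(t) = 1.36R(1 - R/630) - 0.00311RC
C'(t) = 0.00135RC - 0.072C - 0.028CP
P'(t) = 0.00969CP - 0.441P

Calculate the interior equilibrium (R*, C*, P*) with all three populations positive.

From dP/dt = 0: 0.00969C* = 0.441, so C* = 45.5.
From dR/dt = 0: 1.36(1 - R*/630) = 0.00311·45.5, giving R* = 630·(1 - 0.104) = 564.
From dC/dt = 0: 0.00135·564 - 0.072 = 0.028P*, so P* = 0.69/0.028 = 24.6.

R* ≈ 564, C* ≈ 45.5, P* ≈ 24.6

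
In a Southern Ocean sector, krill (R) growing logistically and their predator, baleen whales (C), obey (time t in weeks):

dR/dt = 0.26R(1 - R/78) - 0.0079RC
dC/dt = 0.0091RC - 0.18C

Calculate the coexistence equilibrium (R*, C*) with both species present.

From dC/dt = 0 with C > 0: 0.0091R* = 0.18, so R* = 19.8.
Substitute into dR/dt = 0: 0.26(1 - 19.8/78) = 0.0079C*.
The bracket is 0.746, giving C* = 0.194/0.0079 = 24.6.

R* ≈ 19.8, C* ≈ 24.6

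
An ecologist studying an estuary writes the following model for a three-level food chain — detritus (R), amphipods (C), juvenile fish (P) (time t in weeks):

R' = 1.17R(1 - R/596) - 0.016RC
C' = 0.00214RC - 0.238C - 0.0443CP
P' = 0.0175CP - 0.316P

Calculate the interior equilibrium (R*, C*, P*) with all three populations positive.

From dP/dt = 0: 0.0175C* = 0.316, so C* = 18.1.
From dR/dt = 0: 1.17(1 - R*/596) = 0.016·18.1, giving R* = 596·(1 - 0.247) = 449.
From dC/dt = 0: 0.00214·449 - 0.238 = 0.0443P*, so P* = 0.722/0.0443 = 16.3.

R* ≈ 449, C* ≈ 18.1, P* ≈ 16.3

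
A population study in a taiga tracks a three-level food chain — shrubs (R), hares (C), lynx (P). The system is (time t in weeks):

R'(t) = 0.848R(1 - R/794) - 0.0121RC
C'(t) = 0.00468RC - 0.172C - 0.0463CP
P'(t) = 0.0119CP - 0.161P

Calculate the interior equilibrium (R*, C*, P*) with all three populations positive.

From dP/dt = 0: 0.0119C* = 0.161, so C* = 13.5.
From dR/dt = 0: 0.848(1 - R*/794) = 0.0121·13.5, giving R* = 794·(1 - 0.193) = 641.
From dC/dt = 0: 0.00468·641 - 0.172 = 0.0463P*, so P* = 2.83/0.0463 = 61.

R* ≈ 641, C* ≈ 13.5, P* ≈ 61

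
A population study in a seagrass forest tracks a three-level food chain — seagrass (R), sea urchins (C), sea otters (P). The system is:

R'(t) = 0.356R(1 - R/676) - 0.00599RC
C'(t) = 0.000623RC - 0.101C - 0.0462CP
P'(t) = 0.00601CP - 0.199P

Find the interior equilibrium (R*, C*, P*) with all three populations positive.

R* ≈ 299, C* ≈ 33.1, P* ≈ 1.85

From dP/dt = 0: 0.00601C* = 0.199, so C* = 33.1.
From dR/dt = 0: 0.356(1 - R*/676) = 0.00599·33.1, giving R* = 676·(1 - 0.557) = 299.
From dC/dt = 0: 0.000623·299 - 0.101 = 0.0462P*, so P* = 0.0855/0.0462 = 1.85.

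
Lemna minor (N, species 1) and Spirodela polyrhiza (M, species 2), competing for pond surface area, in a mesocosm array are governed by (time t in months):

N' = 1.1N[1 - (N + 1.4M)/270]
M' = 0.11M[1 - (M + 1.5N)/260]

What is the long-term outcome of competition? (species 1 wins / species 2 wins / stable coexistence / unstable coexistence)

Compare the nullcline intercepts: K1/α12 = 270/1.4 = 193 < K2 = 260; K2/α21 = 260/1.5 = 173 < K1 = 270.
Since both are reversed, neither can invade when rare; the interior point is a saddle.

unstable coexistence (outcome depends on initial conditions)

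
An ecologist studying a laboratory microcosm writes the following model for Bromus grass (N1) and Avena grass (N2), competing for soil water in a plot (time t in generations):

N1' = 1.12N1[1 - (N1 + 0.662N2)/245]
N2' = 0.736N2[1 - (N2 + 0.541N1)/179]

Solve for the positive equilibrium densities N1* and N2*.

Setting both brackets to zero gives the nullclines N1 + 0.662N2 = 245 and 0.541N1 + N2 = 179.
Substituting N2 = 179 - 0.541N1 into the first: N1(1 - 0.662·0.541) = 245 - 0.662·179.
So N1* = 127/0.642 = 197, and then N2* = 179 - 0.541·197 = 72.4.

N1* ≈ 197, N2* ≈ 72.4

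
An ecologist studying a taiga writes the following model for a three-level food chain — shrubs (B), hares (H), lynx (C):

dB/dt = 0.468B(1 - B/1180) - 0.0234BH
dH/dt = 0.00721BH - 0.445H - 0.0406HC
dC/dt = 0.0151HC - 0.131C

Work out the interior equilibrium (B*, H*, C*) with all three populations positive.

From dC/dt = 0: 0.0151H* = 0.131, so H* = 8.68.
From dB/dt = 0: 0.468(1 - B*/1180) = 0.0234·8.68, giving B* = 1180·(1 - 0.434) = 668.
From dH/dt = 0: 0.00721·668 - 0.445 = 0.0406C*, so C* = 4.37/0.0406 = 108.

B* ≈ 668, H* ≈ 8.68, C* ≈ 108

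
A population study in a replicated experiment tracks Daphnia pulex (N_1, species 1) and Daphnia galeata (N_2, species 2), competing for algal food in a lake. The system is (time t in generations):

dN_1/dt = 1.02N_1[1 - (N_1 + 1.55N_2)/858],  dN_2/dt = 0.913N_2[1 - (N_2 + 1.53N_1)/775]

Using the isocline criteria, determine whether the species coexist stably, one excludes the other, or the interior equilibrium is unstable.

unstable coexistence (outcome depends on initial conditions)

Compare the nullcline intercepts: K1/α12 = 858/1.55 = 554 < K2 = 775; K2/α21 = 775/1.53 = 507 < K1 = 858.
Since both are reversed, neither can invade when rare; the interior point is a saddle.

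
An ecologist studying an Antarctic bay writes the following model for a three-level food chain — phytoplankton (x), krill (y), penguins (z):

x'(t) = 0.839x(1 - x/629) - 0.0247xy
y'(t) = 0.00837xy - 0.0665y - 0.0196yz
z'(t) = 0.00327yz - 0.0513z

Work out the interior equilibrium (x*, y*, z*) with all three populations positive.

x* ≈ 338, y* ≈ 15.7, z* ≈ 141

From dz/dt = 0: 0.00327y* = 0.0513, so y* = 15.7.
From dx/dt = 0: 0.839(1 - x*/629) = 0.0247·15.7, giving x* = 629·(1 - 0.462) = 338.
From dy/dt = 0: 0.00837·338 - 0.0665 = 0.0196z*, so z* = 2.77/0.0196 = 141.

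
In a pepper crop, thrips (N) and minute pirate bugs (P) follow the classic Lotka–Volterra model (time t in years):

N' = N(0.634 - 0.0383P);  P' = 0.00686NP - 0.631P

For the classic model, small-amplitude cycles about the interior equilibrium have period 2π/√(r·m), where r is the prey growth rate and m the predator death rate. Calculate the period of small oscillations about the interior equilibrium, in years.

T ≈ 9.93 years

Here r = 0.634 and m = 0.631, so r·m = 0.4.
ω = √0.4 = 0.632 per year, hence T = 2π/ω ≈ 9.93 years.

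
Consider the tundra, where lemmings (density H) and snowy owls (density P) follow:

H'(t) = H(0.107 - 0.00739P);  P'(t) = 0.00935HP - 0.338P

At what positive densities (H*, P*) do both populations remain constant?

H* ≈ 36.1, P* ≈ 14.5

Set dP/dt = 0 with P > 0: 0.00935H - 0.338 = 0, so H* = 0.338/0.00935 = 36.1.
Set dH/dt = 0 with H > 0: 0.107 - 0.00739P = 0, so P* = 0.107/0.00739 = 14.5.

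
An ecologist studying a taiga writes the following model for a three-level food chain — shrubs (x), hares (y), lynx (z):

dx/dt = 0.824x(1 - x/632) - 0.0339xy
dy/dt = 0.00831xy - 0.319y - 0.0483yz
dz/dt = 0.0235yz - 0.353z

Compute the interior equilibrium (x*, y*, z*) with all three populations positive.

From dz/dt = 0: 0.0235y* = 0.353, so y* = 15.
From dx/dt = 0: 0.824(1 - x*/632) = 0.0339·15, giving x* = 632·(1 - 0.618) = 241.
From dy/dt = 0: 0.00831·241 - 0.319 = 0.0483z*, so z* = 1.69/0.0483 = 34.9.

x* ≈ 241, y* ≈ 15, z* ≈ 34.9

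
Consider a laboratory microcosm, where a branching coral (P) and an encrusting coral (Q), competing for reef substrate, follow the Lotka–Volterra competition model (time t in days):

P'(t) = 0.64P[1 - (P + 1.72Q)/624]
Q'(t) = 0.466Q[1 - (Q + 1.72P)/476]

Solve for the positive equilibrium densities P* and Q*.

Setting both brackets to zero gives the nullclines P + 1.72Q = 624 and 1.72P + Q = 476.
Substituting Q = 476 - 1.72P into the first: P(1 - 1.72·1.72) = 624 - 1.72·476.
So P* = -195/-1.96 = 99.4, and then Q* = 476 - 1.72·99.4 = 305.

P* ≈ 99.4, Q* ≈ 305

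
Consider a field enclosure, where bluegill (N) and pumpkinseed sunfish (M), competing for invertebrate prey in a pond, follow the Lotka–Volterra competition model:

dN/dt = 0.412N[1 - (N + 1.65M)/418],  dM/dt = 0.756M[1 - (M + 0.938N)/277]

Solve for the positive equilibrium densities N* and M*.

N* ≈ 71.3, M* ≈ 210

Setting both brackets to zero gives the nullclines N + 1.65M = 418 and 0.938N + M = 277.
Substituting M = 277 - 0.938N into the first: N(1 - 1.65·0.938) = 418 - 1.65·277.
So N* = -39/-0.548 = 71.3, and then M* = 277 - 0.938·71.3 = 210.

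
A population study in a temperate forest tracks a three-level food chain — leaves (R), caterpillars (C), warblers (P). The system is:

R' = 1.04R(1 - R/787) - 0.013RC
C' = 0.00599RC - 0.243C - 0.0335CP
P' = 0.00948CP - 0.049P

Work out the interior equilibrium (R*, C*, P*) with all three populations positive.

From dP/dt = 0: 0.00948C* = 0.049, so C* = 5.17.
From dR/dt = 0: 1.04(1 - R*/787) = 0.013·5.17, giving R* = 787·(1 - 0.0646) = 736.
From dC/dt = 0: 0.00599·736 - 0.243 = 0.0335P*, so P* = 4.17/0.0335 = 124.

R* ≈ 736, C* ≈ 5.17, P* ≈ 124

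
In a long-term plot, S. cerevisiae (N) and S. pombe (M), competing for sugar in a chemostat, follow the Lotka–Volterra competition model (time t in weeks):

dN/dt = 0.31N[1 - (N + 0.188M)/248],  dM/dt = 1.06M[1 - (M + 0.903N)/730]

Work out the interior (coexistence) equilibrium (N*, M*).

N* ≈ 133, M* ≈ 610

Setting both brackets to zero gives the nullclines N + 0.188M = 248 and 0.903N + M = 730.
Substituting M = 730 - 0.903N into the first: N(1 - 0.188·0.903) = 248 - 0.188·730.
So N* = 111/0.83 = 133, and then M* = 730 - 0.903·133 = 610.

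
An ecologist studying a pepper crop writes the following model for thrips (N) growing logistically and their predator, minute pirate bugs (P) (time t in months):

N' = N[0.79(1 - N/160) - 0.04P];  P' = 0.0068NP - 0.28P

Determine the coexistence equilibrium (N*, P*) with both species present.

N* ≈ 41.2, P* ≈ 14.7

From dP/dt = 0 with P > 0: 0.0068N* = 0.28, so N* = 41.2.
Substitute into dN/dt = 0: 0.79(1 - 41.2/160) = 0.04P*.
The bracket is 0.743, giving P* = 0.587/0.04 = 14.7.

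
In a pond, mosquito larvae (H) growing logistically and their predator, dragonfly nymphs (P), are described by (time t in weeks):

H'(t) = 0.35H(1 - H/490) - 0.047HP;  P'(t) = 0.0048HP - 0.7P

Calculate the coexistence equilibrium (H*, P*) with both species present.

H* ≈ 146, P* ≈ 5.23

From dP/dt = 0 with P > 0: 0.0048H* = 0.7, so H* = 146.
Substitute into dH/dt = 0: 0.35(1 - 146/490) = 0.047P*.
The bracket is 0.702, giving P* = 0.246/0.047 = 5.23.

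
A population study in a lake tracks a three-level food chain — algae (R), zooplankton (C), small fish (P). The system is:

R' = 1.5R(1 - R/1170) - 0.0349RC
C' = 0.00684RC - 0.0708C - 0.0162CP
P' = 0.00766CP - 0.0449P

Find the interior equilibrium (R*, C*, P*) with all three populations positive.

R* ≈ 1010, C* ≈ 5.86, P* ≈ 422

From dP/dt = 0: 0.00766C* = 0.0449, so C* = 5.86.
From dR/dt = 0: 1.5(1 - R*/1170) = 0.0349·5.86, giving R* = 1170·(1 - 0.136) = 1010.
From dC/dt = 0: 0.00684·1010 - 0.0708 = 0.0162P*, so P* = 6.84/0.0162 = 422.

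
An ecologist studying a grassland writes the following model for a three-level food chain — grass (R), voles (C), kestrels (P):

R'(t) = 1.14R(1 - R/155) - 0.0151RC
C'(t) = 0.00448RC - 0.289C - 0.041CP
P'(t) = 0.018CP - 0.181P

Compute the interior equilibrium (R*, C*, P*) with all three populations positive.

R* ≈ 134, C* ≈ 10.1, P* ≈ 7.63

From dP/dt = 0: 0.018C* = 0.181, so C* = 10.1.
From dR/dt = 0: 1.14(1 - R*/155) = 0.0151·10.1, giving R* = 155·(1 - 0.133) = 134.
From dC/dt = 0: 0.00448·134 - 0.289 = 0.041P*, so P* = 0.313/0.041 = 7.63.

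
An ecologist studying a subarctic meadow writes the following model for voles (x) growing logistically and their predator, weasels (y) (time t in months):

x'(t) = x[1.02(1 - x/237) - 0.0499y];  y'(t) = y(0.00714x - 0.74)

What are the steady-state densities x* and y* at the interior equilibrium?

x* ≈ 104, y* ≈ 11.5

From dy/dt = 0 with y > 0: 0.00714x* = 0.74, so x* = 104.
Substitute into dx/dt = 0: 1.02(1 - 104/237) = 0.0499y*.
The bracket is 0.563, giving y* = 0.574/0.0499 = 11.5.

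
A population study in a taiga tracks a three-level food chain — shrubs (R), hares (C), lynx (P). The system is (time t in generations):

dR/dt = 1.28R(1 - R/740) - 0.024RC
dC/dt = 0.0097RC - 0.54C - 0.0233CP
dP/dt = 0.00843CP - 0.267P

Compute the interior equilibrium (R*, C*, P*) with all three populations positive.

R* ≈ 301, C* ≈ 31.7, P* ≈ 102

From dP/dt = 0: 0.00843C* = 0.267, so C* = 31.7.
From dR/dt = 0: 1.28(1 - R*/740) = 0.024·31.7, giving R* = 740·(1 - 0.594) = 301.
From dC/dt = 0: 0.0097·301 - 0.54 = 0.0233P*, so P* = 2.38/0.0233 = 102.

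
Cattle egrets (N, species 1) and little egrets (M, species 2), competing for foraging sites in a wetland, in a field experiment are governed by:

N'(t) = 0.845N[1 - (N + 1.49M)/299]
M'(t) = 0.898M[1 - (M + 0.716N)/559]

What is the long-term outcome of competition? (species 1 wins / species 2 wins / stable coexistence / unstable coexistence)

species 2 excludes species 1

Compare the nullcline intercepts: K1/α12 = 299/1.49 = 201 < K2 = 559; K2/α21 = 559/0.716 = 781 > K1 = 299.
Since the inequalities point opposite ways, species 2 can invade but species 1 cannot.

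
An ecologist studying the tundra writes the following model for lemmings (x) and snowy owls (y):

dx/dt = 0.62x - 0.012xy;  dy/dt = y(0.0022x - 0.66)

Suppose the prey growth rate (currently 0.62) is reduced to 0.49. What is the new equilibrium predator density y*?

y* ≈ 40.8

At the interior fixed point, setting dx/dt = 0 with x > 0 fixes y* = (prey growth rate)/(xy coefficient) — independent of the other coefficients.
With the change, y* = 0.49/0.012 = 40.8; it falls from 51.7.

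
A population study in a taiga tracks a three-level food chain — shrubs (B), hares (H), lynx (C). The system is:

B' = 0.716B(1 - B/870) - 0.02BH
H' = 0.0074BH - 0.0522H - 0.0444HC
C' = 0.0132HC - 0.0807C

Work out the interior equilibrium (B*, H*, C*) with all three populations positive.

From dC/dt = 0: 0.0132H* = 0.0807, so H* = 6.11.
From dB/dt = 0: 0.716(1 - B*/870) = 0.02·6.11, giving B* = 870·(1 - 0.171) = 721.
From dH/dt = 0: 0.0074·721 - 0.0522 = 0.0444C*, so C* = 5.29/0.0444 = 119.

B* ≈ 721, H* ≈ 6.11, C* ≈ 119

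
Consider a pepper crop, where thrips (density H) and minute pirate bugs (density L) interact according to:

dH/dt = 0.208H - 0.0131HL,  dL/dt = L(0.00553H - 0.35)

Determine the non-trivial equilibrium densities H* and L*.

H* ≈ 63.3, L* ≈ 15.9

Set dL/dt = 0 with L > 0: 0.00553H - 0.35 = 0, so H* = 0.35/0.00553 = 63.3.
Set dH/dt = 0 with H > 0: 0.208 - 0.0131L = 0, so L* = 0.208/0.0131 = 15.9.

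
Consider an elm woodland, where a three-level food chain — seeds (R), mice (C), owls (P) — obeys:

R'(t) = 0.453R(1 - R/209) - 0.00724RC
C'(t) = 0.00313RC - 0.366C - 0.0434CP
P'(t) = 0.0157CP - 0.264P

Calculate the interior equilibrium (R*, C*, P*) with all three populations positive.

R* ≈ 153, C* ≈ 16.8, P* ≈ 2.59

From dP/dt = 0: 0.0157C* = 0.264, so C* = 16.8.
From dR/dt = 0: 0.453(1 - R*/209) = 0.00724·16.8, giving R* = 209·(1 - 0.269) = 153.
From dC/dt = 0: 0.00313·153 - 0.366 = 0.0434P*, so P* = 0.112/0.0434 = 2.59.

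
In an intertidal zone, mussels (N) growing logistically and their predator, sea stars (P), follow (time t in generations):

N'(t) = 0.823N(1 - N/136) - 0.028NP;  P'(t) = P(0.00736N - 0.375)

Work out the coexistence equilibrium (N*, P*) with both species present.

N* ≈ 51, P* ≈ 18.4

From dP/dt = 0 with P > 0: 0.00736N* = 0.375, so N* = 51.
Substitute into dN/dt = 0: 0.823(1 - 51/136) = 0.028P*.
The bracket is 0.625, giving P* = 0.515/0.028 = 18.4.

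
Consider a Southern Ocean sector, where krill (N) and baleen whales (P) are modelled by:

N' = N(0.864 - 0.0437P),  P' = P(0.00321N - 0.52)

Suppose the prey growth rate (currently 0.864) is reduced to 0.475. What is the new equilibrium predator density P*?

P* ≈ 10.9

At the interior fixed point, setting dN/dt = 0 with N > 0 fixes P* = (prey growth rate)/(NP coefficient) — independent of the other coefficients.
With the change, P* = 0.475/0.0437 = 10.9; it falls from 19.8.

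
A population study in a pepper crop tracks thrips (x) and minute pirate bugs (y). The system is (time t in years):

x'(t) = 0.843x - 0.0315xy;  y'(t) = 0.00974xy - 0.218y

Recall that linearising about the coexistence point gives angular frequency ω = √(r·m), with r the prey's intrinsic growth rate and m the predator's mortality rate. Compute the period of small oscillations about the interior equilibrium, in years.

Here r = 0.843 and m = 0.218, so r·m = 0.184.
ω = √0.184 = 0.429 per year, hence T = 2π/ω ≈ 14.7 years.

T ≈ 14.7 years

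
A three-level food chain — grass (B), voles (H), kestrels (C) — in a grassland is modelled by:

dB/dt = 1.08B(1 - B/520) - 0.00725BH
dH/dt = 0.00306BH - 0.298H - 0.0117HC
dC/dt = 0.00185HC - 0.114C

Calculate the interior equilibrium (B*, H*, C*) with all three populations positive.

B* ≈ 305, H* ≈ 61.6, C* ≈ 54.3

From dC/dt = 0: 0.00185H* = 0.114, so H* = 61.6.
From dB/dt = 0: 1.08(1 - B*/520) = 0.00725·61.6, giving B* = 520·(1 - 0.414) = 305.
From dH/dt = 0: 0.00306·305 - 0.298 = 0.0117C*, so C* = 0.635/0.0117 = 54.3.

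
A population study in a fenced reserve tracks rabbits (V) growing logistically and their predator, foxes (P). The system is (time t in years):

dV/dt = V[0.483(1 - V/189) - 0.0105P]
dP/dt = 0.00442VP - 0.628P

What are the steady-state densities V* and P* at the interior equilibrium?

V* ≈ 142, P* ≈ 11.4

From dP/dt = 0 with P > 0: 0.00442V* = 0.628, so V* = 142.
Substitute into dV/dt = 0: 0.483(1 - 142/189) = 0.0105P*.
The bracket is 0.248, giving P* = 0.12/0.0105 = 11.4.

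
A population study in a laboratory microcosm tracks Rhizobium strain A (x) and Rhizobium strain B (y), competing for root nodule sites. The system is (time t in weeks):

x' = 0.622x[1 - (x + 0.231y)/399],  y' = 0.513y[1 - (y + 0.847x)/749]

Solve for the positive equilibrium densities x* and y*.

x* ≈ 281, y* ≈ 511

Setting both brackets to zero gives the nullclines x + 0.231y = 399 and 0.847x + y = 749.
Substituting y = 749 - 0.847x into the first: x(1 - 0.231·0.847) = 399 - 0.231·749.
So x* = 226/0.804 = 281, and then y* = 749 - 0.847·281 = 511.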